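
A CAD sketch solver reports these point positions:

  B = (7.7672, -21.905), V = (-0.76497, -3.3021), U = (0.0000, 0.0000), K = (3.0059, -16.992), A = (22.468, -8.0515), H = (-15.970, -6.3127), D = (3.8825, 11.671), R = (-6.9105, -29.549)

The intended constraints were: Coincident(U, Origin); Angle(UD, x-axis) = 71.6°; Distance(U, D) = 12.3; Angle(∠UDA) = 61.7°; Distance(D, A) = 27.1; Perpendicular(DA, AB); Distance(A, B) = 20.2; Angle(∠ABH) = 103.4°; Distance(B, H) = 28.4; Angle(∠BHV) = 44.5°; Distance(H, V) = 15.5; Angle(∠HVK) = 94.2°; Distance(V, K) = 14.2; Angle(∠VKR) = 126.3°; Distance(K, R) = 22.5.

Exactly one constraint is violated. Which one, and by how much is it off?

Distance(K, R) = 22.5 — off by 6.50.

U = (0.00, 0.00) ✓; UD at 71.60° ✓; |UD| = 12.30 ✓; ∠UDA = 61.70° ✓; |DA| = 27.10 ✓; ∠(DA, AB) = 90.00° ✓; |AB| = 20.20 ✓; ∠ABH = 103.4° ✓; |BH| = 28.40 ✓; ∠BHV = 44.50° ✓; |HV| = 15.50 ✓; ∠HVK = 94.20° ✓; |VK| = 14.20 ✓; ∠VKR = 126.3° ✓; |KR| = 16.00 ✗.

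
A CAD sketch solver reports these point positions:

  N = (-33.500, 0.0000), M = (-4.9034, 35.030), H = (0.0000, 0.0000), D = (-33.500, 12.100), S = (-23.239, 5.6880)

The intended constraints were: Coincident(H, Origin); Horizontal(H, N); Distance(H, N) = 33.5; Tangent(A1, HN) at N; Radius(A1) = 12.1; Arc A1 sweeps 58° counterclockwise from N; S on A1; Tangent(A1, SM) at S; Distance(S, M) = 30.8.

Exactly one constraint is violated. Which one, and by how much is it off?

Distance(S, M) = 30.8 — off by 3.80.

H = (0.00, 0.00) ✓; H.y = 0.00, N.y = 0.00 ✓; |HN| = 33.50 ✓; ∠(DN, NH) = 90.00° ✓; |DN| = 12.10 ✓; bearing(D→S) − bearing(D→N) = 58.00° ✓; |DS| = 12.10 ✓; ∠(DS, SM) = 90.00° ✓; |SM| = 34.60 ✗.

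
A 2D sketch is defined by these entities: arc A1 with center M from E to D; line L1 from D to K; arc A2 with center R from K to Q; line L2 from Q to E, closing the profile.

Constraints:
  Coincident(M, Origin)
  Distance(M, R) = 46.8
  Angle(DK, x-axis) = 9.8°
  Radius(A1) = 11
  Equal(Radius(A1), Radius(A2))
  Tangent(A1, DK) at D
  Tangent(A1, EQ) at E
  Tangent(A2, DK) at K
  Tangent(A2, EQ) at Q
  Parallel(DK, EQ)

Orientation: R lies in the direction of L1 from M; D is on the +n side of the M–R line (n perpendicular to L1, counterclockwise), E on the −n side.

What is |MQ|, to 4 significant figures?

48.08

The slot axis is L1's direction at 9.8°, so u = (cos 9.8°, sin 9.8°) = (0.9854, 0.1702) and n = (−sin 9.8°, cos 9.8°) = (-0.1702, 0.9854). M is at the origin and R lies 46.8 along u from M, so R = 46.8·u = (46.12, 7.966). Tangency of A1 to both parallel lines with radius 11.0 puts D and E at M ± 11.0·n: D = (-1.872, 10.84), E = (1.872, -10.84). Equal radii place K and Q the same way about R: K = R + 11.0·n = (44.24, 18.81), Q = R − 11.0·n = (47.99, -2.874). Then |MQ| = |Q − M| = 48.08.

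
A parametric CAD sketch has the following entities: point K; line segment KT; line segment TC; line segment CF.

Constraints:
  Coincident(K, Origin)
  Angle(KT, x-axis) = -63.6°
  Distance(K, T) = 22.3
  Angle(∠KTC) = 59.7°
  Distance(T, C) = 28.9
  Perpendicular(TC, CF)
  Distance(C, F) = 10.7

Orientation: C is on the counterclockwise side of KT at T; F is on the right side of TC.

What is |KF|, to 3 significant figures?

34.8

∠KTC = 59.7°, so TC runs at -63.6° + (180° − 59.7°) = 56.7° from the x-axis; with |TC| = 28.9, C = T + 28.9·(cos 56.7°, sin 56.7°) = (25.8, 4.18). TC is perpendicular to CF; with |CF| = 10.7 on the right of TC, F = C + 10.7·(0.836, -0.549) = (34.7, -1.69). Then |KF| = |F − K| = 34.8.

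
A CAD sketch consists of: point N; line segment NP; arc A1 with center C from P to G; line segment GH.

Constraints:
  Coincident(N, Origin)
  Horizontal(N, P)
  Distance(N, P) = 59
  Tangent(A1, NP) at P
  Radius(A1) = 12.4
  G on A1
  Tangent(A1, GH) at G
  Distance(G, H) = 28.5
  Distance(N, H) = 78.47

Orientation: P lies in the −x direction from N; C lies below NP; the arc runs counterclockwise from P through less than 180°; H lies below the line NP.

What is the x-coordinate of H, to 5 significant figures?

-65.820

N is at the origin; N and P share the same y with |NP| = 59.0 and P on the −x side, so P = (-59.000, 0.0000). A1 meets NP tangentially, so CP is at right angles to NP, so C = P + (0, -12.4) = (-59.000, -12.400). Since CG ⟂ GH (tangency), |CH| = √(12.4² + 28.5²) = 31.081 regardless of where G sits on A1. So H lies on both circle(N, 78.47) and circle(C, 31.081); the below-NP intersection is H = (-65.820, -42.723). G is the foot of the tangent from H: G = (-71.179, -14.732).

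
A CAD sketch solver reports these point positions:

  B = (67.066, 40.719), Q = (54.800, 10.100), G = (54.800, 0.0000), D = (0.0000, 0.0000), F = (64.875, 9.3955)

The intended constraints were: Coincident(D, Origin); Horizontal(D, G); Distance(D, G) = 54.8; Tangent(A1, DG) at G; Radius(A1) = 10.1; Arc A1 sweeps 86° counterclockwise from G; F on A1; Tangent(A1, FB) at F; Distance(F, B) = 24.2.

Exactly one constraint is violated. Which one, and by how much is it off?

Distance(F, B) = 24.2 — off by 7.20.

D = (0.00, 0.00) ✓; D.y = 0.00, G.y = 0.00 ✓; |DG| = 54.80 ✓; ∠(QG, GD) = 90.00° ✓; |QG| = 10.10 ✓; bearing(Q→F) − bearing(Q→G) = 86.00° ✓; |QF| = 10.10 ✓; ∠(QF, FB) = 90.00° ✓; |FB| = 31.40 ✗.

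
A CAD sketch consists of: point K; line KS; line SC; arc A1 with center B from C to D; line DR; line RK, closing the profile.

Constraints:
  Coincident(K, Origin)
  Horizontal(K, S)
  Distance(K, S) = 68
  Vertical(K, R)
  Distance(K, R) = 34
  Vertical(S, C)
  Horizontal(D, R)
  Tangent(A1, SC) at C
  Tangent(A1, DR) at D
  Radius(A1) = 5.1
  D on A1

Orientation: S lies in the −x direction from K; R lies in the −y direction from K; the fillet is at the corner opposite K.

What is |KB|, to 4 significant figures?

69.22

K is at the origin; K and S share the same y with |KS| = 68.0 and S on the −x side, so S = (-68.00, 0.000). K and R share the same x with |KR| = 34.0 and R on the −y side, so R = (0.000, -34.00). The virtual corner opposite K is at (-68.00, -34.00). Since A1 is tangent to SC there, BC ⟂ SC and A1 meets DR tangentially, so BD is at right angles to DR, with radius 5.1, so the center B sits 5.1 in from both sides at B = (-62.90, -28.90). Then |KB| = |B − K| = 69.22.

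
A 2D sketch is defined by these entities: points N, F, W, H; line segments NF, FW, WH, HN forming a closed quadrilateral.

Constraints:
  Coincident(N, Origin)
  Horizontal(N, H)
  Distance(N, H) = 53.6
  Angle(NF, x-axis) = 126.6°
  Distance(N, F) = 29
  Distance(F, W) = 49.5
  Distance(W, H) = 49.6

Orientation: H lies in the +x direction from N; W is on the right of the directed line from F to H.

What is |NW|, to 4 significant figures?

20.88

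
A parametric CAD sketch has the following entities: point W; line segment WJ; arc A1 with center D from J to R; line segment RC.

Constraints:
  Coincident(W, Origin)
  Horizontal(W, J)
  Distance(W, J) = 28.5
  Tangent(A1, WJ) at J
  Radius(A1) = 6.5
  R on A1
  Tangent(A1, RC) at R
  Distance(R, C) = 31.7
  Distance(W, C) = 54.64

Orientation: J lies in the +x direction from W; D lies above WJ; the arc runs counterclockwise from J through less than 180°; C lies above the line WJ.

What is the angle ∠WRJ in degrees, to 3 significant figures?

31.1°

Checks: W = (0.00, 0.00) ✓; |DJ| = 6.500 ✓; |DR| = 6.500 ✓; ∠(DR, RC) = 90.00° ✓; |RC| = 31.70 ✓; |WC| = 54.64 ✓.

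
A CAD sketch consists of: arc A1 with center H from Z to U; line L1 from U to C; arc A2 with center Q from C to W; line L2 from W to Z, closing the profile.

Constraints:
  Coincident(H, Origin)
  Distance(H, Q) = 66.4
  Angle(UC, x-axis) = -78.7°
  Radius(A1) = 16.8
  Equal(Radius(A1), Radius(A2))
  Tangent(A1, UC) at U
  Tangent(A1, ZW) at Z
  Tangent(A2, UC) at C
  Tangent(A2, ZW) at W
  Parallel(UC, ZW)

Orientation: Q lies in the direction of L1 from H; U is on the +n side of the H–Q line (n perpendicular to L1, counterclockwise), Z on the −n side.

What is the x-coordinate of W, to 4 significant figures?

-3.464

The slot axis is L1's direction at -78.7°, so u = (cos -78.7°, sin -78.7°) = (0.1959, -0.9806) and n = (−sin -78.7°, cos -78.7°) = (0.9806, 0.1959). H is at the origin and Q lies 66.4 along u from H, so Q = 66.4·u = (13.01, -65.11). Tangency of A1 to both parallel lines with radius 16.8 puts U and Z at H ± 16.8·n: U = (16.47, 3.292), Z = (-16.47, -3.292). Equal radii place C and W the same way about Q: C = Q + 16.8·n = (29.49, -61.82), W = Q − 16.8·n = (-3.464, -68.40). So W.x = -3.464.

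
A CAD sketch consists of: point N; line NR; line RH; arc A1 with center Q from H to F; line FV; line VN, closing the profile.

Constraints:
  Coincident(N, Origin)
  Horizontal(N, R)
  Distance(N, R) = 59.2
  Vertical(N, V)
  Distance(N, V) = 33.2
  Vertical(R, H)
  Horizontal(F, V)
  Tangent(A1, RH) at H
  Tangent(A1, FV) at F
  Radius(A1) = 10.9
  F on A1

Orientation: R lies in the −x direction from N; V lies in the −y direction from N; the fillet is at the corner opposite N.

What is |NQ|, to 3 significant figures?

53.2

N is at the origin; N and R share the same y with |NR| = 59.2 and R on the −x side, so R = (-59.2, 0.00). N and V share the same x with |NV| = 33.2 and V on the −y side, so V = (0.00, -33.2). The virtual corner opposite N is at (-59.2, -33.2). Since A1 is tangent to RH there, QH ⟂ RH and tangency of A1 to FV means the radius QF is perpendicular to FV, with radius 10.9, so the center Q sits 10.9 in from both sides at Q = (-48.3, -22.3). Then |NQ| = |Q − N| = 53.2.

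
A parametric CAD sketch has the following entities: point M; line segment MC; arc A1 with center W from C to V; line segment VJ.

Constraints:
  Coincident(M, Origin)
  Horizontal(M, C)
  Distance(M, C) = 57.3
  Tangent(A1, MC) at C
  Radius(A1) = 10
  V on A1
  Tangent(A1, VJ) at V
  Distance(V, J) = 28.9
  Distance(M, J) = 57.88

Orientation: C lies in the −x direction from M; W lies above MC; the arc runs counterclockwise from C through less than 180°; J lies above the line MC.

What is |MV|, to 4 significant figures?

48.19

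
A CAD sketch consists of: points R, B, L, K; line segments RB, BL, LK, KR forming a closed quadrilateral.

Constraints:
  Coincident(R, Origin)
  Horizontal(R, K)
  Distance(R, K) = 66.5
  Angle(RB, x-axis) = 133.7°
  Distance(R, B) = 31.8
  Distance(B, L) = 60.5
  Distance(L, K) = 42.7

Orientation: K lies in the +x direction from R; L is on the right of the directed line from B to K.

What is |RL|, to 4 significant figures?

29.49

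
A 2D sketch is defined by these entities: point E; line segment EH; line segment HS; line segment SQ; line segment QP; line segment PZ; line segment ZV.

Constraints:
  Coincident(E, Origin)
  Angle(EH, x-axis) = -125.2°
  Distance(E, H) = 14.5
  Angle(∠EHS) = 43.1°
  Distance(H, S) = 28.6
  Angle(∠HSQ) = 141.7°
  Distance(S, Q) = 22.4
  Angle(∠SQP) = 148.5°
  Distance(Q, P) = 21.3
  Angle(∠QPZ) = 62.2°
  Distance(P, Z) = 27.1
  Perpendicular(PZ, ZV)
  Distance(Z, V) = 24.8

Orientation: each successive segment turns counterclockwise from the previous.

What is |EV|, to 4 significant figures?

19.81

E is at the origin; EH runs at -125.2° with length 14.5, so H = (-8.358, -11.85). ∠EHS = 43.1° gives HS at 11.70° from the x-axis; with |HS| = 28.6, S = (19.65, -6.049). ∠HSQ = 141.7° gives SQ at 50.00° from the x-axis; with |SQ| = 22.4, Q = (34.05, 11.11). ∠SQP = 148.5° gives QP at 81.50° from the x-axis; with |QP| = 21.3, P = (37.19, 32.18). ∠QPZ = 62.2° gives PZ at -160.7° from the x-axis; with |PZ| = 27.1, Z = (11.62, 23.22). PZ ⟂ ZV, so ZV runs at -70.70°; with |ZV| = 24.8, V = (19.81, -0.1867). Then |EV| = |V − E| = 19.81.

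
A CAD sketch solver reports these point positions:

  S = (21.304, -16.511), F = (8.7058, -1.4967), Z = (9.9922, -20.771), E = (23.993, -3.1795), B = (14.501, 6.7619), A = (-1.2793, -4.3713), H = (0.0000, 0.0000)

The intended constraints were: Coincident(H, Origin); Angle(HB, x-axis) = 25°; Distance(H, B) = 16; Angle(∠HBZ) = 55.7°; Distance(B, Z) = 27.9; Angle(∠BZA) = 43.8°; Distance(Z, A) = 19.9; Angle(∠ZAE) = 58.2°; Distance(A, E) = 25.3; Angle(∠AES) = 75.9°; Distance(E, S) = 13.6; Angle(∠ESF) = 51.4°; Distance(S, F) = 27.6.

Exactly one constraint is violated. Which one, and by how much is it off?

Distance(S, F) = 27.6 — off by 8.00.

H = (0.00, 0.00) ✓; HB at 25.00° ✓; |HB| = 16.00 ✓; ∠HBZ = 55.70° ✓; |BZ| = 27.90 ✓; ∠BZA = 43.80° ✓; |ZA| = 19.90 ✓; ∠ZAE = 58.20° ✓; |AE| = 25.30 ✓; ∠AES = 75.90° ✓; |ES| = 13.60 ✓; ∠ESF = 51.40° ✓; |SF| = 19.60 ✗.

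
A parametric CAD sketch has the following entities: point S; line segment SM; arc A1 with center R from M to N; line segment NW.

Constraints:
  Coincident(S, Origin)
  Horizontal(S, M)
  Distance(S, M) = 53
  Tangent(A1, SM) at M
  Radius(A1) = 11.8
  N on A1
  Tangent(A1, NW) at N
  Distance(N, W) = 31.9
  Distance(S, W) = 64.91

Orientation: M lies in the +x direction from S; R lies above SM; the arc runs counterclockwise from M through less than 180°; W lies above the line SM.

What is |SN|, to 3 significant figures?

65.6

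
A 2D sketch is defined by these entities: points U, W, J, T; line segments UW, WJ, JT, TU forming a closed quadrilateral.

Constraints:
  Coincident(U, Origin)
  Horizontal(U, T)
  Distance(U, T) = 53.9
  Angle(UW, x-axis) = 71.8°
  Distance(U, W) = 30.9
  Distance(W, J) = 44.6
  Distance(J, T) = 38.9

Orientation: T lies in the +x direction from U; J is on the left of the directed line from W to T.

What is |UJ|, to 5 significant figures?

65.917

Checks: |WJ| = 44.60 ✓; |JT| = 38.90 ✓.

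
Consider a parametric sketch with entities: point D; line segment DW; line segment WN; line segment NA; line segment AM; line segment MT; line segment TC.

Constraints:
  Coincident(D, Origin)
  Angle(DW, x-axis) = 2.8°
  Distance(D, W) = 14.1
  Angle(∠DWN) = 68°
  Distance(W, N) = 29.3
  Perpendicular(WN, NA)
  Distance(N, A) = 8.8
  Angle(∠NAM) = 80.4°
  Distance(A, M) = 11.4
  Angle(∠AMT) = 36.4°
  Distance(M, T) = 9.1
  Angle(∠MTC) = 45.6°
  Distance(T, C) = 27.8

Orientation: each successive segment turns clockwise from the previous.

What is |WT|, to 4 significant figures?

26.33

D is at the origin; DW runs at 2.8° with length 14.1, so W = (14.08, 0.6888). ∠DWN = 68.0° gives WN at -109.2° from the x-axis; with |WN| = 29.3, N = (4.447, -26.98). WN ⟂ NA, so NA runs at 160.8°; with |NA| = 8.8, A = (-3.863, -24.09). ∠NAM = 80.4° gives AM at 61.20° from the x-axis; with |AM| = 11.4, M = (1.629, -14.10). ∠AMT = 36.4° gives MT at -82.40° from the x-axis; with |MT| = 9.1, T = (2.832, -23.12). Then |WT| = |T − W| = 26.33.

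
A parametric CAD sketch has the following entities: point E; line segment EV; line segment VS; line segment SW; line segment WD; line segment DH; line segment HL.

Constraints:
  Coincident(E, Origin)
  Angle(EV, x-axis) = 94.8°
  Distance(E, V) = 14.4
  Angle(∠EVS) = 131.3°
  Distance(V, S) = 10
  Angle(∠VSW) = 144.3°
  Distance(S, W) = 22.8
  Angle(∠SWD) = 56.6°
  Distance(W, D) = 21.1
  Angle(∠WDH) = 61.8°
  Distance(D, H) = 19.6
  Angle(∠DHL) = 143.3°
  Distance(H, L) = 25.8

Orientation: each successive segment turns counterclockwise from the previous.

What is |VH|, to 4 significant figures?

11.38

E is at the origin; EV runs at 94.8° with length 14.4, so V = (-1.205, 14.35). ∠EVS = 131.3° gives VS at 143.5° from the x-axis; with |VS| = 10.0, S = (-9.244, 20.30). ∠VSW = 144.3° gives SW at 179.2° from the x-axis; with |SW| = 22.8, W = (-32.04, 20.62). ∠SWD = 56.6° gives WD at -57.40° from the x-axis; with |WD| = 21.1, D = (-20.67, 2.840). ∠WDH = 61.8° gives DH at 60.80° from the x-axis; with |DH| = 19.6, H = (-11.11, 19.95). Then |VH| = |H − V| = 11.38.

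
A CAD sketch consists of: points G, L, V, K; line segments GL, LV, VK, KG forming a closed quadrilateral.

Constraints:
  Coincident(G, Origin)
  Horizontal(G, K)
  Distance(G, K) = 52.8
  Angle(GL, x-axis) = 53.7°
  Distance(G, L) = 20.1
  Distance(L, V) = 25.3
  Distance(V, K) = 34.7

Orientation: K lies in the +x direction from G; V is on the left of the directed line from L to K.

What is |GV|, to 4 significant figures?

44.47

Checks: |LV| = 25.30 ✓; |VK| = 34.70 ✓.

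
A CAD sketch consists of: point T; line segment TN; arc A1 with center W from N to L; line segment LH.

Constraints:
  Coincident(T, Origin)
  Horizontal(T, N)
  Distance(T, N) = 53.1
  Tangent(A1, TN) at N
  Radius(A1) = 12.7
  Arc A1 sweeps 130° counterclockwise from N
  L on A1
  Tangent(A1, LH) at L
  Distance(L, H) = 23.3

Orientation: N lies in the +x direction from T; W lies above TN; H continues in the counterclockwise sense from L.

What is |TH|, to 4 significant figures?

61.55

On A1, N sits at bearing -90° from W; a 130° counterclockwise sweep puts L at bearing 40°, so L = W + 12.7·(cos 40°, sin 40°) = (62.83, 20.86). The tangent condition forces WL to be normal to LH, so LH runs along (−sin 40°, cos 40°); with |LH| = 23.3, H = (47.85, 38.71). Then |TH| = |H − T| = 61.55.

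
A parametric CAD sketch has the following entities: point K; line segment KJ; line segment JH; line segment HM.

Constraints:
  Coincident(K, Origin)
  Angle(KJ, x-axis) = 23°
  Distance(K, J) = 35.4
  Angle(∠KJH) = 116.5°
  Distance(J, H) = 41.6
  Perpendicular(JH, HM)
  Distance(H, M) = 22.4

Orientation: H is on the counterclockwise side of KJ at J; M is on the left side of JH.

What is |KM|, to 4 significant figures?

58.14

K is at the origin; KJ runs at 23.0° with length 35.4, so J = 35.4·(cos 23.0°, sin 23.0°) = (32.59, 13.83). ∠KJH = 116.5°, so JH runs at 23.0° + (180° − 116.5°) = 86.50° from the x-axis; with |JH| = 41.6, H = J + 41.6·(cos 86.50°, sin 86.50°) = (35.13, 55.35). JH is perpendicular to HM; with |HM| = 22.4 on the left of JH, M = H + 22.4·(-0.9981, 0.06105) = (12.77, 56.72). Then |KM| = |M − K| = 58.14.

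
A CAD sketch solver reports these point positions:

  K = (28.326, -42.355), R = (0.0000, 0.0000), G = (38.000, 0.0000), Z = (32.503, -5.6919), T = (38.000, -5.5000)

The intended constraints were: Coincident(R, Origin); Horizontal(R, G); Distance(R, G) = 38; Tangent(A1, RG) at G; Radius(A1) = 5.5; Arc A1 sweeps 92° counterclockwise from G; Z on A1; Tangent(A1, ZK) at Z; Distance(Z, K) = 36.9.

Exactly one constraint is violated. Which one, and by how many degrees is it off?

Tangent(A1, ZK) at Z — off by 8.50°.

R = (0.00, 0.00) ✓; R.y = 0.00, G.y = 0.00 ✓; |RG| = 38.00 ✓; ∠(TG, GR) = 90.00° ✓; |TG| = 5.500 ✓; bearing(T→Z) − bearing(T→G) = 92.00° ✓; |TZ| = 5.500 ✓; ∠(TZ, ZK) = 98.50° ✗; |ZK| = 36.90 ✓.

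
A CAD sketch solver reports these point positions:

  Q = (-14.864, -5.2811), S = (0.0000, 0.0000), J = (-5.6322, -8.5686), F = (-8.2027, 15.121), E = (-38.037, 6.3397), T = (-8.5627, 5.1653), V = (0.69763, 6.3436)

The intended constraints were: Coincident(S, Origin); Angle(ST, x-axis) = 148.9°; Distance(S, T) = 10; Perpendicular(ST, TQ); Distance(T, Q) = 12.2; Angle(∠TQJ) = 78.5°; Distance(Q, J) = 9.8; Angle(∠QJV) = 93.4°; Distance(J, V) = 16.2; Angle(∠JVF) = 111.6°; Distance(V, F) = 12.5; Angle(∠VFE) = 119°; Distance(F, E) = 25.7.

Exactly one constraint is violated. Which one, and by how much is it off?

Distance(F, E) = 25.7 — off by 5.40.

S = (0.00, 0.00) ✓; ST at 148.9° ✓; |ST| = 10.00 ✓; ∠(ST, TQ) = 90.00° ✓; |TQ| = 12.20 ✓; ∠TQJ = 78.50° ✓; |QJ| = 9.800 ✓; ∠QJV = 93.40° ✓; |JV| = 16.20 ✓; ∠JVF = 111.6° ✓; |VF| = 12.50 ✓; ∠VFE = 119.0° ✓; |FE| = 31.10 ✗.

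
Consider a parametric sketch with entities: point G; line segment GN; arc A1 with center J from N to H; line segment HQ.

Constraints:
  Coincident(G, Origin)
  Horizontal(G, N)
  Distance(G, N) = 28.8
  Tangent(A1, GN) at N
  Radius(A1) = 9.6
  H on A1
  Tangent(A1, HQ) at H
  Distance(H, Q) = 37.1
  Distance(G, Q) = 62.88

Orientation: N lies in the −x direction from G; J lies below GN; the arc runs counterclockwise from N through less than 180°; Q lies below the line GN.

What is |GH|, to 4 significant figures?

39.11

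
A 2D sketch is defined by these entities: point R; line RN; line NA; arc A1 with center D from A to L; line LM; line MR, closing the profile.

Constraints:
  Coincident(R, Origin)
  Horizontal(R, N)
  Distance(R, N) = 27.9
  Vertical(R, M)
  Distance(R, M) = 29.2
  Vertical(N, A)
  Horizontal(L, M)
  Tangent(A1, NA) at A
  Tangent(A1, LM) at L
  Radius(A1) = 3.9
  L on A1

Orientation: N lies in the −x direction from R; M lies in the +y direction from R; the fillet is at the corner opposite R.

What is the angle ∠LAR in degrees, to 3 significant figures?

87.2°

R is at the origin; RN is horizontal with |RN| = 27.9 and N on the −x side, so N = (-27.9, 0.00). R and M share the same x with |RM| = 29.2 and M on the +y side, so M = (0.00, 29.2). The virtual corner opposite R is at (-27.9, 29.2). A1 meets NA tangentially, so DA is at right angles to NA and the tangent condition forces DL to be normal to LM, with radius 3.9, so the center D sits 3.9 in from both sides at D = (-24.0, 25.3). That places the tangent points at A = (-27.9, 25.3) on NA and L = (-24.0, 29.2) on LM. Then cos ∠LAR = AL·AR / (|AL||AR|), giving 87.2°.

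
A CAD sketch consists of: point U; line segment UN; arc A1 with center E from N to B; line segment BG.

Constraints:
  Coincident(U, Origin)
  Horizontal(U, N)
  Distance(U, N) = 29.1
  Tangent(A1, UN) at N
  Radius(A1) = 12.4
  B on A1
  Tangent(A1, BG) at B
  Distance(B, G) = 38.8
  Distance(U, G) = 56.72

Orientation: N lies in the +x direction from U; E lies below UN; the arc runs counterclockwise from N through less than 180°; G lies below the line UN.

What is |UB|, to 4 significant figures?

21.83

Checks: |EB| = 12.40 ✓; ∠(EB, BG) = 90.00° ✓; |BG| = 38.80 ✓; |UG| = 56.72 ✓.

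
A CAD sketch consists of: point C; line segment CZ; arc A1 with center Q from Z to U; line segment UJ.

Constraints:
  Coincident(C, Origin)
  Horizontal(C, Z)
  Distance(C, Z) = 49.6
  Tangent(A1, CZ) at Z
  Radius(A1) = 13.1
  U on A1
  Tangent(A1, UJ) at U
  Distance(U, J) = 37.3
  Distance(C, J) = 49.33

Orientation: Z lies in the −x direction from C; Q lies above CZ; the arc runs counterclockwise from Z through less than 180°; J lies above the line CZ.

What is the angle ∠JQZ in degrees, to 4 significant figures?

139.5°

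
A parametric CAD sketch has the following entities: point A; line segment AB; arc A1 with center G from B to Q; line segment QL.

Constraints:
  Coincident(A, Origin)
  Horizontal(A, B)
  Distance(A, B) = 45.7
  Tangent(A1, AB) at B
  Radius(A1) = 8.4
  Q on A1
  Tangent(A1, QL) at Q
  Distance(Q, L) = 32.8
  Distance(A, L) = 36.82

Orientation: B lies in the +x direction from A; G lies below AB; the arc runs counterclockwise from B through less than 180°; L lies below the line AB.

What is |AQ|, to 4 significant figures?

38.94

Checks: |GQ| = 8.400 ✓; ∠(GQ, QL) = 90.00° ✓; |QL| = 32.80 ✓; |AL| = 36.82 ✓.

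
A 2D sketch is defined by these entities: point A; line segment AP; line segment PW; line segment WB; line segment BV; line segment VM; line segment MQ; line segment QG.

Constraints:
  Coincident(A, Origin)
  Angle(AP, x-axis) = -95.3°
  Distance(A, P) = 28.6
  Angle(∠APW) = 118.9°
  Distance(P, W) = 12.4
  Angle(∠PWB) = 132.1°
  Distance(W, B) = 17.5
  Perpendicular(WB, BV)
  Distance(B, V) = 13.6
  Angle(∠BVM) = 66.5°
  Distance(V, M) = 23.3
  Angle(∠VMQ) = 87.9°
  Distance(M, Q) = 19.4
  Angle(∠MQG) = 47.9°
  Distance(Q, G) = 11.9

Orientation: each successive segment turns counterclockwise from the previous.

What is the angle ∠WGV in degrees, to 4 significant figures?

104.7°

A is at the origin; AP runs at -95.3° with length 28.6, so P = (-2.642, -28.48). ∠APW = 118.9° gives PW at -34.20° from the x-axis; with |PW| = 12.4, W = (7.614, -35.45). ∠PWB = 132.1° gives WB at 13.70° from the x-axis; with |WB| = 17.5, B = (24.62, -31.30). WB ⟂ BV, so BV runs at 103.7°; with |BV| = 13.6, V = (21.40, -18.09). ∠BVM = 66.5° gives VM at -142.8° from the x-axis; with |VM| = 23.3, M = (2.836, -32.18). ∠VMQ = 87.9° gives MQ at -50.70° from the x-axis; with |MQ| = 19.4, Q = (15.12, -47.19). ∠MQG = 47.9° gives QG at 81.40° from the x-axis; with |QG| = 11.9, G = (16.90, -35.42). Then cos ∠WGV = GW·GV / (|GW||GV|), giving 104.7°.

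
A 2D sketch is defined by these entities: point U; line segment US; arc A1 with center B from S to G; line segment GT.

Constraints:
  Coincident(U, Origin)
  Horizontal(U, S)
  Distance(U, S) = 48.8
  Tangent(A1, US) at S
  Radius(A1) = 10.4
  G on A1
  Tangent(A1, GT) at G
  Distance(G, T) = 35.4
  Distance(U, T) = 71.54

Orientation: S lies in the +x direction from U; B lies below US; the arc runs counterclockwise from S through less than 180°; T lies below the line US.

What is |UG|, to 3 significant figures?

42.0

Checks: ∠(BS, SU) = 90.00° ✓; |BG| = 10.40 ✓; ∠(BG, GT) = 90.00° ✓; |GT| = 35.40 ✓; |UT| = 71.54 ✓.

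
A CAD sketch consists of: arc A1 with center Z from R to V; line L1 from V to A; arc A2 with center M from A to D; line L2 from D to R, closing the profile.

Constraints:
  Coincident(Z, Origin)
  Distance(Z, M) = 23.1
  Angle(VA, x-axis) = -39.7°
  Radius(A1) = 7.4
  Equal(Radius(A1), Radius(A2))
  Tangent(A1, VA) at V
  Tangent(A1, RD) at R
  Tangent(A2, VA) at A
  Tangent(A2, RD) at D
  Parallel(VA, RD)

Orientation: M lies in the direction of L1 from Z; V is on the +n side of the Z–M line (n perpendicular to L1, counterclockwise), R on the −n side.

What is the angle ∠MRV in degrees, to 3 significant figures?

72.2°

The slot axis is L1's direction at -39.7°, so u = (cos -39.7°, sin -39.7°) = (0.769, -0.639) and n = (−sin -39.7°, cos -39.7°) = (0.639, 0.769). Z is at the origin and M lies 23.1 along u from Z, so M = 23.1·u = (17.8, -14.8). Tangency of A1 to both parallel lines with radius 7.4 puts V and R at Z ± 7.4·n: V = (4.73, 5.69), R = (-4.73, -5.69). Then cos ∠MRV = RM·RV / (|RM||RV|), giving 72.2°.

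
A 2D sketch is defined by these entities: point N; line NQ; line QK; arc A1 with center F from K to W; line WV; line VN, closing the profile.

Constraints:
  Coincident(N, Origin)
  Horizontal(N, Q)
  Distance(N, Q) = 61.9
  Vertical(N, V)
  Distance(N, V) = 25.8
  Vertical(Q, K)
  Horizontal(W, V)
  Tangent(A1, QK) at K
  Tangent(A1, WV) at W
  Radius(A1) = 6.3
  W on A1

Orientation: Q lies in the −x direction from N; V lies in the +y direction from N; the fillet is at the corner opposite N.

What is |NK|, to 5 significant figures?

64.899

N is at the origin; NQ is horizontal with |NQ| = 61.9 and Q on the −x side, so Q = (-61.900, 0.0000). N and V share the same x with |NV| = 25.8 and V on the +y side, so V = (0.0000, 25.800). The virtual corner opposite N is at (-61.900, 25.800). A1 meets QK tangentially, so FK is at right angles to QK and tangency of A1 to WV means the radius FW is perpendicular to WV, with radius 6.3, so the center F sits 6.3 in from both sides at F = (-55.600, 19.500). That places the tangent points at K = (-61.900, 19.500) on QK and W = (-55.600, 25.800) on WV. Then |NK| = |K − N| = 64.899.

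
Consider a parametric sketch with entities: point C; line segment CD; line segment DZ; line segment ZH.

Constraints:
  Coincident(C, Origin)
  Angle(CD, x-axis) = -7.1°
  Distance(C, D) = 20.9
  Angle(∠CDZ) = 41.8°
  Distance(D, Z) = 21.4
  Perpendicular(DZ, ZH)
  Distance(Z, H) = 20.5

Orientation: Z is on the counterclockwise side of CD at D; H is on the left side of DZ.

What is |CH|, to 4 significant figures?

8.776

∠CDZ = 41.8°, so DZ runs at -7.1° + (180° − 41.8°) = 131.1° from the x-axis; with |DZ| = 21.4, Z = D + 21.4·(cos 131.1°, sin 131.1°) = (6.672, 13.54). DZ is perpendicular to ZH; with |ZH| = 20.5 on the left of DZ, H = Z + 20.5·(-0.7536, -0.6574) = (-8.776, 0.06679). Then |CH| = |H − C| = 8.776.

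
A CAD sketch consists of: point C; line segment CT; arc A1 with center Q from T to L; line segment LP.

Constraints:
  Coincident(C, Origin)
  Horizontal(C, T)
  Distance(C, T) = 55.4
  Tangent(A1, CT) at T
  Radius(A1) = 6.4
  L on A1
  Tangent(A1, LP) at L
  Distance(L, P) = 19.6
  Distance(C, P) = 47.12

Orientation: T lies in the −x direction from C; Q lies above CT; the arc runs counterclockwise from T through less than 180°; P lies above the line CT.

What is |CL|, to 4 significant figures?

49.68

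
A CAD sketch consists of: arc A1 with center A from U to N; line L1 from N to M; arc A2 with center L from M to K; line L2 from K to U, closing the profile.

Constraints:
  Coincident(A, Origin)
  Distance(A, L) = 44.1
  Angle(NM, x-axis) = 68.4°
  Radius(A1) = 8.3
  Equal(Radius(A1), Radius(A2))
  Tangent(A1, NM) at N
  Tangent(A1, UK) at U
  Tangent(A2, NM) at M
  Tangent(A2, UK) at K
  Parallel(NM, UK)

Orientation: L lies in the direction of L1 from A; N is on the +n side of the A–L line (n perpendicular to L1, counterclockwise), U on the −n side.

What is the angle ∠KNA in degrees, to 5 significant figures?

69.373°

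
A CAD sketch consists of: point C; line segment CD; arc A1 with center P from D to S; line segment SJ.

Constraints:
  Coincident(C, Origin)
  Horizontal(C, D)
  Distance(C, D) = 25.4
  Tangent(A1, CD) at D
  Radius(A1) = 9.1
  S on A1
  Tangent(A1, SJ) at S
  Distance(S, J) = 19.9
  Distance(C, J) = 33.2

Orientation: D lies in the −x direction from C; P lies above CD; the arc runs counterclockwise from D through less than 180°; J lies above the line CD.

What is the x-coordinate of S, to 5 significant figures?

-16.300

Checks: |PS| = 9.100 ✓; ∠(PS, SJ) = 90.00° ✓; |SJ| = 19.90 ✓; |CJ| = 33.20 ✓.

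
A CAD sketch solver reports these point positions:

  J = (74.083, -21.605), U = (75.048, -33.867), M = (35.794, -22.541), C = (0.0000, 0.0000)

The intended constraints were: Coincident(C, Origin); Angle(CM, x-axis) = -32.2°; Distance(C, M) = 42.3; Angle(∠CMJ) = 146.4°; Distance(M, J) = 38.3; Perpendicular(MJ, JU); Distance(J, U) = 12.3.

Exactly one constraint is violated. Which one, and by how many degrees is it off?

Perpendicular(MJ, JU) — off by 3.10°.

C = (0.00, 0.00) ✓; CM at -32.20° ✓; |CM| = 42.30 ✓; ∠CMJ = 146.4° ✓; |MJ| = 38.30 ✓; ∠(MJ, JU) = 86.90° ✗; |JU| = 12.30 ✓.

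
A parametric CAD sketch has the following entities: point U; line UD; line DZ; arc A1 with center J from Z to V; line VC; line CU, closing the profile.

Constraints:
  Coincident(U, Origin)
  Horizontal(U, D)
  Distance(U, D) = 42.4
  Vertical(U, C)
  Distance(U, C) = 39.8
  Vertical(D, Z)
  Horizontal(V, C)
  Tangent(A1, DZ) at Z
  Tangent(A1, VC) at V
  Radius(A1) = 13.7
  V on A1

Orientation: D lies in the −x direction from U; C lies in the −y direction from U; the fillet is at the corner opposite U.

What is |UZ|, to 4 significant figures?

49.79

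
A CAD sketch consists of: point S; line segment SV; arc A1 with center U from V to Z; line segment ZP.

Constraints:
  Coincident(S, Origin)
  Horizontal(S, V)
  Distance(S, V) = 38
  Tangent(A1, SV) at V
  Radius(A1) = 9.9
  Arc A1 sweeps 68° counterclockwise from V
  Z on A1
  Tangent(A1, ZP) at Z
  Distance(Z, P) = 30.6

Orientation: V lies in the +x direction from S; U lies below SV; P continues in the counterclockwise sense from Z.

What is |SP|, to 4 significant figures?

38.68

On A1, V sits at bearing 90° from U; a 68° counterclockwise sweep puts Z at bearing 158°, so Z = U + 9.9·(cos 158°, sin 158°) = (28.82, -6.191). Tangency of A1 to ZP means the radius UZ is perpendicular to ZP, so ZP runs along (−sin 158°, cos 158°); with |ZP| = 30.6, P = (17.36, -34.56). Then |SP| = |P − S| = 38.68.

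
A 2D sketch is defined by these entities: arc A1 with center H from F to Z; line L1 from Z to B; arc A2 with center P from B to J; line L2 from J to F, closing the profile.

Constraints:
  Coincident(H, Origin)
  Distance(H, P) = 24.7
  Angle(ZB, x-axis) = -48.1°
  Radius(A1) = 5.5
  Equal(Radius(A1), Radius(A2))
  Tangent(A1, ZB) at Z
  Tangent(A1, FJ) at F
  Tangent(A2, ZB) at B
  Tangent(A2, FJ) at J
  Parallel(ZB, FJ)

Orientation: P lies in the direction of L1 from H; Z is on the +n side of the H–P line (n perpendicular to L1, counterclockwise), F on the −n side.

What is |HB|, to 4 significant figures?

25.30

The slot axis is L1's direction at -48.1°, so u = (cos -48.1°, sin -48.1°) = (0.6678, -0.7443) and n = (−sin -48.1°, cos -48.1°) = (0.7443, 0.6678). H is at the origin and P lies 24.7 along u from H, so P = 24.7·u = (16.50, -18.38). Tangency of A1 to both parallel lines with radius 5.5 puts Z and F at H ± 5.5·n: Z = (4.094, 3.673), F = (-4.094, -3.673). Equal radii place B and J the same way about P: B = P + 5.5·n = (20.59, -14.71), J = P − 5.5·n = (12.40, -22.06). Then |HB| = |B − H| = 25.30.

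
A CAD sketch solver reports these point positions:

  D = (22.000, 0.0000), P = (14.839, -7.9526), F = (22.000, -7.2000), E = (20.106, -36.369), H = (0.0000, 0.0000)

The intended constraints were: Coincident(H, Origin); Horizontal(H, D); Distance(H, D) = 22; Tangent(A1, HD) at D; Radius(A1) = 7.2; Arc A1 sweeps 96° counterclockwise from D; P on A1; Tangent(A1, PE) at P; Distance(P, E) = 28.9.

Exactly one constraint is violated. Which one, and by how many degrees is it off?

Tangent(A1, PE) at P — off by 4.50°.

H = (0.00, 0.00) ✓; H.y = 0.00, D.y = 0.00 ✓; |HD| = 22.00 ✓; ∠(FD, DH) = 90.00° ✓; |FD| = 7.200 ✓; bearing(F→P) − bearing(F→D) = 96.00° ✓; |FP| = 7.200 ✓; ∠(FP, PE) = 85.50° ✗; |PE| = 28.90 ✓.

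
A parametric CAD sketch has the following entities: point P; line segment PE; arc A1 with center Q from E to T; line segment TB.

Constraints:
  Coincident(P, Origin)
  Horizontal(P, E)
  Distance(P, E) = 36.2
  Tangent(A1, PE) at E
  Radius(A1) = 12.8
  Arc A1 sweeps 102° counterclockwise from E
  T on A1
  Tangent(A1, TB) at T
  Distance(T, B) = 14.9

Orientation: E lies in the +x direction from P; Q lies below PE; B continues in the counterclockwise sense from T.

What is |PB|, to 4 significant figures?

40.24

P is at the origin; P and E share the same y with |PE| = 36.2 and E on the +x side, so E = (36.20, 0.000). A1 meets PE tangentially, so QE is at right angles to PE, so Q = E + (0, -12.8) = (36.20, -12.80). On A1, E sits at bearing 90° from Q; a 102° counterclockwise sweep puts T at bearing 192°, so T = Q + 12.8·(cos 192°, sin 192°) = (23.68, -15.46). Since A1 is tangent to TB there, QT ⟂ TB, so TB runs along (−sin 192°, cos 192°); with |TB| = 14.9, B = (26.78, -30.04). Then |PB| = |B − P| = 40.24.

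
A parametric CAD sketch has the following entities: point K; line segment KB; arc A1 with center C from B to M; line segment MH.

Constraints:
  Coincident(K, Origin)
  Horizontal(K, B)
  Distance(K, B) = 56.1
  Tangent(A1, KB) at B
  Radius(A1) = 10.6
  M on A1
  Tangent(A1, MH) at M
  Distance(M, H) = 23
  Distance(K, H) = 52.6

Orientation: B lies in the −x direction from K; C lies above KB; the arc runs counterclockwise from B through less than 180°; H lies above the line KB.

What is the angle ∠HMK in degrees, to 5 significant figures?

92.028°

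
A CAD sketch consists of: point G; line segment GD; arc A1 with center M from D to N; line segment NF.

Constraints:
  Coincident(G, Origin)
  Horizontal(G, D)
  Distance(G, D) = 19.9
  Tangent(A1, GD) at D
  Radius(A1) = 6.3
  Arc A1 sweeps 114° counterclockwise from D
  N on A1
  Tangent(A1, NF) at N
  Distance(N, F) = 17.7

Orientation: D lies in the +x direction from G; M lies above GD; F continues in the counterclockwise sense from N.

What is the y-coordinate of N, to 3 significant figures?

8.86

G is at the origin; GD is horizontal with |GD| = 19.9 and D on the +x side, so D = (19.9, 0.00). Since A1 is tangent to GD there, MD ⟂ GD, so M = D + (0, 6.3) = (19.9, 6.30). On A1, D sits at bearing -90° from M; a 114° counterclockwise sweep puts N at bearing 24°, so N = M + 6.3·(cos 24°, sin 24°) = (25.7, 8.86). So N.y = 8.86.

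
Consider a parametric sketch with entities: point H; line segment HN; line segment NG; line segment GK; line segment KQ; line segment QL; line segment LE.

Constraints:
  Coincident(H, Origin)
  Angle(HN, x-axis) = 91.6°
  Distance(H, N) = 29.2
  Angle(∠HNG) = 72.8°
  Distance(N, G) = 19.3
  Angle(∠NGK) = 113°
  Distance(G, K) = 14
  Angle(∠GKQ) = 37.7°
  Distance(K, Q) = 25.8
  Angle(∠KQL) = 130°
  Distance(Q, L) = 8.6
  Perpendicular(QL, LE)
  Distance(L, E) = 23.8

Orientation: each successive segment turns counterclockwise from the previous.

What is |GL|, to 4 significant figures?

20.35

H is at the origin; HN runs at 91.6° with length 29.2, so N = (-0.8153, 29.19). ∠HNG = 72.8° gives NG at -161.2° from the x-axis; with |NG| = 19.3, G = (-19.09, 22.97). ∠NGK = 113.0° gives GK at -94.20° from the x-axis; with |GK| = 14.0, K = (-20.11, 9.006). ∠GKQ = 37.7° gives KQ at 48.10° from the x-axis; with |KQ| = 25.8, Q = (-2.881, 28.21). ∠KQL = 130.0° gives QL at 98.10° from the x-axis; with |QL| = 8.6, L = (-4.093, 36.72). Then |GL| = |L − G| = 20.35.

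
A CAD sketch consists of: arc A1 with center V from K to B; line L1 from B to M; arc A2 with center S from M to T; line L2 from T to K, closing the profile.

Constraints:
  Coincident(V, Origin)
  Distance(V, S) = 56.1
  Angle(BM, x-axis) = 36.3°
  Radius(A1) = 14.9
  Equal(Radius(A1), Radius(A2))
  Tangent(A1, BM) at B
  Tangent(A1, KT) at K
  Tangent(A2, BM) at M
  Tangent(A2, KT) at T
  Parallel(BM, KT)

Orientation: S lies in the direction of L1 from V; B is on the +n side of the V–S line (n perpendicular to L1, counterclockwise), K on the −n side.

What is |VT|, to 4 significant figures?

58.04

Tangency of A1 to both parallel lines with radius 14.9 puts B and K at V ± 14.9·n: B = (-8.821, 12.01), K = (8.821, -12.01). Equal radii place M and T the same way about S: M = S + 14.9·n = (36.39, 45.22), T = S − 14.9·n = (54.03, 21.20). Then |VT| = |T − V| = 58.04.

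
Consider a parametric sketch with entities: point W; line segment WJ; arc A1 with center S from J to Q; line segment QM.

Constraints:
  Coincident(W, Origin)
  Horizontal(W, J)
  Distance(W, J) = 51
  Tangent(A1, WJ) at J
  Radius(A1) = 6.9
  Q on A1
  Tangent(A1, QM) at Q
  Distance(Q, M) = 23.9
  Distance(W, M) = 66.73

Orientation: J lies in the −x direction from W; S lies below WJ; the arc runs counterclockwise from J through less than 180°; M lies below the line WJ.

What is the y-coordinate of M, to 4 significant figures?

-30.29

Checks: |SQ| = 6.900 ✓; ∠(SQ, QM) = 90.00° ✓; |QM| = 23.90 ✓; |WM| = 66.73 ✓.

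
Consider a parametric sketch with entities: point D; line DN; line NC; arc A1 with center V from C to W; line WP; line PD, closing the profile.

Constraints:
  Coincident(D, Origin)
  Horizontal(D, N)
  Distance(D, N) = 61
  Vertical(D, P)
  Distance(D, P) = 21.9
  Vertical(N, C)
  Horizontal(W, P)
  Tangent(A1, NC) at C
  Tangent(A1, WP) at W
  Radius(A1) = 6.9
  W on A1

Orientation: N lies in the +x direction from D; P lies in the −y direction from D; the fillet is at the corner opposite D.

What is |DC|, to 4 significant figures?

62.82

D is at the origin; D and N share the same y with |DN| = 61.0 and N on the +x side, so N = (61.00, 0.000). DP is vertical with |DP| = 21.9 and P on the −y side, so P = (0.000, -21.90). The virtual corner opposite D is at (61.00, -21.90). A1 meets NC tangentially, so VC is at right angles to NC and the tangent condition forces VW to be normal to WP, with radius 6.9, so the center V sits 6.9 in from both sides at V = (54.10, -15.00). That places the tangent points at C = (61.00, -15.00) on NC and W = (54.10, -21.90) on WP. Then |DC| = |C − D| = 62.82.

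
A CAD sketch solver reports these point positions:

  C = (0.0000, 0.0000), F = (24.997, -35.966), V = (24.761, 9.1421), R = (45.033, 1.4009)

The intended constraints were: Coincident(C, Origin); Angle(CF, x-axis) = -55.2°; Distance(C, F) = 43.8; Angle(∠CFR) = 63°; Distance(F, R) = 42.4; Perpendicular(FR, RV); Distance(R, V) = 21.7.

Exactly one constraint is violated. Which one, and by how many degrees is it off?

Perpendicular(FR, RV) — off by 7.30°.

C = (0.00, 0.00) ✓; CF at -55.20° ✓; |CF| = 43.80 ✓; ∠CFR = 63.00° ✓; |FR| = 42.40 ✓; ∠(FR, RV) = 97.30° ✗; |RV| = 21.70 ✓.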